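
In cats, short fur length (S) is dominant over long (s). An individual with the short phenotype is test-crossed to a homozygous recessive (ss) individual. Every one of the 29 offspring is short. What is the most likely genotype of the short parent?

Test cross: ? × ss
All offspring are short.
If the unknown parent were heterozygous (Ss), about half of 29 offspring would be long; none are. The unknown parent is most likely homozygous dominant (SS).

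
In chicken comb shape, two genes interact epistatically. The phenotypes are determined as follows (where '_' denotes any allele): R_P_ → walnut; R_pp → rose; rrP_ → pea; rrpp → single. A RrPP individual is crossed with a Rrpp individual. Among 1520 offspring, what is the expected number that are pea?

Cross: RrPP × Rrpp — consider each gene separately:
R gene: Rr × Rr → 1 RR, 2 Rr, 1 rr → 3 R_ : 1 rr (out of 4)
P gene: PP × pp → 4 Pp → 4 P_ (out of 4)
Genotype classes (out of 4 × 4 = 16): R_P_ = 3×4 = 12; rrP_ = 1×4 = 4
Apply the phenotype rules: R_P_ (12) → walnut; rrP_ (4) → pea
Phenotype counts (out of 16): 12 walnut, 4 pea
pea: 4 out of 16 → fraction 1/4
Expected count = 1/4 × 1520 = 380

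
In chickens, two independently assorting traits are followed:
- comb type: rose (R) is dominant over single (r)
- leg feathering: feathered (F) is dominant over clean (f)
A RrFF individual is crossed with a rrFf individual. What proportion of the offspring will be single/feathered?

Dihybrid cross RrFF × rrFf — consider each gene separately:
comb type: Rr × rr → 2 Rr, 2 rr → 2 R_ : 2 rr (out of 4)
leg feathering: FF × Ff → 2 FF, 2 Ff → 4 F_ (out of 4)
Combine (counts out of 4 × 4 = 16): rose/feathered (R_F_) = 2×4 = 8; single/feathered (rrF_) = 2×4 = 8
Phenotype counts (out of 16): 8 rose/feathered, 8 single/feathered
single/feathered: 8 out of 16
Probability: 8/16 = 1/2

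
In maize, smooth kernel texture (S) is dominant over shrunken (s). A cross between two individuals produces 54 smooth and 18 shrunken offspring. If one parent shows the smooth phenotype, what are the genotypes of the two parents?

Observed offspring: 54 smooth, 18 shrunken
The observed ratio simplifies to 3:1. Shrunken (ss) offspring appear, so each parent must contribute one s allele. The parent stated to show smooth carries S, so it is Ss. The other parent is then either Ss or ss: Ss × ss would give a 1:1 split, whereas Ss × Ss gives 3:1 — matching the data. So both parents are heterozygous (Ss × Ss).
Parent genotypes: Ss × Ss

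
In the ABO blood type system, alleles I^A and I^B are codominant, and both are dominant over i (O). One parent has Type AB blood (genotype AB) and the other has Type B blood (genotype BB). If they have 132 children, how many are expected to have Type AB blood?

Cross: AB × BB
Possible offspring genotypes: 2 AB, 2 BB
Blood type counts: 2 Type AB, 2 Type B
Probability of Type AB: 2/4 = 1/2
Expected count = 1/2 × 132 = 66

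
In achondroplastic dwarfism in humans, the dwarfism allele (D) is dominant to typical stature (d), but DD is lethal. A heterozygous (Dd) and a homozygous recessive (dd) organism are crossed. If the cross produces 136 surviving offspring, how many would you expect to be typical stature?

Cross: Dd × dd
Punnett square offspring (before lethality): 2 Dd, 2 dd
No DD offspring are produced in this cross.
typical stature: 2 out of 4 → fraction 1/2
Expected count = 1/2 × 136 = 68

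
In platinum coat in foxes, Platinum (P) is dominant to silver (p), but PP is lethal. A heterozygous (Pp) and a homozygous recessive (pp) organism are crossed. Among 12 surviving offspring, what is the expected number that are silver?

Cross: Pp × pp
Punnett square offspring (before lethality): 2 Pp, 2 pp
No PP offspring are produced in this cross.
silver: 2 out of 4 → fraction 1/2
Expected count = 1/2 × 12 = 6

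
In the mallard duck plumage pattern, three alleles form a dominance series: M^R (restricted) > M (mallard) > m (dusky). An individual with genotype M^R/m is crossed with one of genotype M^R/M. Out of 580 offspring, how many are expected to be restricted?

Cross: M^R/m × M^R/M
Allele dominance: M^R > M > m
Offspring genotypes: 1 M^R/M^R, 1 M^R/M, 1 M^R/m, 1 M/m
Phenotype counts: 3 restricted, 1 mallard
restricted: 3 out of 4 → fraction 3/4
Expected count = 3/4 × 580 = 435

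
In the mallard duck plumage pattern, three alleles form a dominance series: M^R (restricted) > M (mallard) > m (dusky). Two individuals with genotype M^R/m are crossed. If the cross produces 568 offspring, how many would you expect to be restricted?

Cross: M^R/m × M^R/m
Allele dominance: M^R > M > m
Offspring genotypes: 1 M^R/M^R, 2 M^R/m, 1 m/m
Phenotype counts: 3 restricted, 1 dusky
restricted: 3 out of 4 → fraction 3/4
Expected count = 3/4 × 568 = 426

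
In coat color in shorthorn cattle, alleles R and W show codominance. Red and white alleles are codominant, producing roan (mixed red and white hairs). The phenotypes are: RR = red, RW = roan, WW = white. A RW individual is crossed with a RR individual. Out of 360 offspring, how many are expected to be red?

Punnett square for RW × RR:
Offspring genotypes: 2 RR, 2 RW
Phenotype counts: 2 red, 2 roan
red: 2 out of 4 → fraction 1/2
Expected count = 1/2 × 360 = 180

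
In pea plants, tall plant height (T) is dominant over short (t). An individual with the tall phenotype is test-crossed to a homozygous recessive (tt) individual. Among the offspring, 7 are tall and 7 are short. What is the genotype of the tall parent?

Test cross: ? × tt
Offspring: 7 tall, 7 short — approximately 1:1.
A 1:1 ratio in a test cross indicates the unknown parent is heterozygous (Tt).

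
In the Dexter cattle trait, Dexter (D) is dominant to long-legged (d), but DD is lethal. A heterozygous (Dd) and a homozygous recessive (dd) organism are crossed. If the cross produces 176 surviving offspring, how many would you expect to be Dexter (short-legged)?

Cross: Dd × dd
Punnett square offspring (before lethality): 2 Dd, 2 dd
No DD offspring are produced in this cross.
Dexter (short-legged): 2 out of 4 → fraction 1/2
Expected count = 1/2 × 176 = 88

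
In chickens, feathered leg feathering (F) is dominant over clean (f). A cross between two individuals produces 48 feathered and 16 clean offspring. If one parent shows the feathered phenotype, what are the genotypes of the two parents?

Observed offspring: 48 feathered, 16 clean
The observed ratio simplifies to 3:1. Clean (ff) offspring appear, so each parent must contribute one f allele. The parent stated to show feathered carries F, so it is Ff. The other parent is then either Ff or ff: Ff × ff would give a 1:1 split, whereas Ff × Ff gives 3:1 — matching the data. So both parents are heterozygous (Ff × Ff).
Parent genotypes: Ff × Ff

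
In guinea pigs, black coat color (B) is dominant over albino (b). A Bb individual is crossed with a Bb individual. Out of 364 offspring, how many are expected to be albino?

Punnett square for Bb × Bb:
Offspring genotypes: 1 BB, 2 Bb, 1 bb
black: 3, albino: 1
albino: 1 out of 4 → fraction 1/4
Expected count = 1/4 × 364 = 91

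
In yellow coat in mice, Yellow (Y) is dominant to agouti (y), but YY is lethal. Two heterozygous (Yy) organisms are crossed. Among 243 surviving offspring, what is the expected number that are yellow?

Cross: Yy × Yy
Punnett square offspring (before lethality): 1 YY, 2 Yy, 1 yy
The YY genotype is lethal (embryos die); surviving offspring: 2 Yy, 1 yy
yellow: 2 out of 3 → fraction 2/3
Expected count = 2/3 × 243 = 162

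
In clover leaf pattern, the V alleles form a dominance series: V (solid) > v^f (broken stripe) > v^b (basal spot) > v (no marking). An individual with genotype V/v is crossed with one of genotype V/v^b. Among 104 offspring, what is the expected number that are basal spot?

Cross: V/v × V/v^b
Allele dominance: V > v^f > v^b > v
Offspring genotypes: 1 V/V, 1 V/v^b, 1 V/v, 1 v^b/v
Phenotype counts: 3 solid, 1 basal spot
basal spot: 1 out of 4 → fraction 1/4
Expected count = 1/4 × 104 = 26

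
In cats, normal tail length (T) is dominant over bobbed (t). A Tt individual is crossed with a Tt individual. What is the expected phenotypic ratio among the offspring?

Punnett square for Tt × Tt:
Offspring genotypes: 1 TT, 2 Tt, 1 tt
normal: 3, bobbed: 1
Ratio: 3:1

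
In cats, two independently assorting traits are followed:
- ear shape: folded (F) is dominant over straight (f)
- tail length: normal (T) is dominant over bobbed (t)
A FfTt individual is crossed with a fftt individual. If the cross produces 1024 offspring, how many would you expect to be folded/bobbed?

Dihybrid cross FfTt × fftt — consider each gene separately:
ear shape: Ff × ff → 2 Ff, 2 ff → 2 F_ : 2 ff (out of 4)
tail length: Tt × tt → 2 Tt, 2 tt → 2 T_ : 2 tt (out of 4)
Combine (counts out of 4 × 4 = 16): folded/normal (F_T_) = 2×2 = 4; folded/bobbed (F_tt) = 2×2 = 4; straight/normal (ffT_) = 2×2 = 4; straight/bobbed (fftt) = 2×2 = 4
Phenotype counts (out of 16): 4 folded/normal, 4 folded/bobbed, 4 straight/normal, 4 straight/bobbed
folded/bobbed: 4 out of 16 → fraction 1/4
Expected count = 1/4 × 1024 = 256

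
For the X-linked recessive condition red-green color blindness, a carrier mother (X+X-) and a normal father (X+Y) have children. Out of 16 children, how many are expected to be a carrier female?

Cross: X+X- × X+Y
Offspring: 1 X+X+, 1 X+Y, 1 X+X-, 1 X-Y
Probability of a carrier female: 1/4
Expected count = 1/4 × 16 = 4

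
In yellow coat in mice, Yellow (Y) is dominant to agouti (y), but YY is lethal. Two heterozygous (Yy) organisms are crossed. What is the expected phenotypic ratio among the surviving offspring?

Cross: Yy × Yy
Punnett square offspring (before lethality): 1 YY, 2 Yy, 1 yy
The YY genotype is lethal (embryos die); surviving offspring: 2 Yy, 1 yy
Ratio: 2 yellow : 1 agouti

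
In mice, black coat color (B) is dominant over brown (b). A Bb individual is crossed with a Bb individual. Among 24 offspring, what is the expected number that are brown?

Punnett square for Bb × Bb:
Offspring genotypes: 1 BB, 2 Bb, 1 bb
black: 3, brown: 1
brown: 1 out of 4 → fraction 1/4
Expected count = 1/4 × 24 = 6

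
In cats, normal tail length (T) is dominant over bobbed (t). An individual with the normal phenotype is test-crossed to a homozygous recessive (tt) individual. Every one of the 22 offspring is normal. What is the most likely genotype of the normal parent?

Test cross: ? × tt
All offspring are normal.
If the unknown parent were heterozygous (Tt), about half of 22 offspring would be bobbed; none are. The unknown parent is most likely homozygous dominant (TT).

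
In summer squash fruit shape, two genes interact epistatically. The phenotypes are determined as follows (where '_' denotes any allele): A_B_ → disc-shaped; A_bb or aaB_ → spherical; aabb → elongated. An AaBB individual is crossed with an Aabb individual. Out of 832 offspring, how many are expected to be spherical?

Cross: AaBB × Aabb — consider each gene separately:
A gene: Aa × Aa → 1 AA, 2 Aa, 1 aa → 3 A_ : 1 aa (out of 4)
B gene: BB × bb → 4 Bb → 4 B_ (out of 4)
Genotype classes (out of 4 × 4 = 16): A_B_ = 3×4 = 12; aaB_ = 1×4 = 4
Apply the phenotype rules: A_B_ (12) → disc-shaped; aaB_ (4) → spherical
Phenotype counts (out of 16): 12 disc-shaped, 4 spherical
spherical: 4 out of 16 → fraction 1/4
Expected count = 1/4 × 832 = 208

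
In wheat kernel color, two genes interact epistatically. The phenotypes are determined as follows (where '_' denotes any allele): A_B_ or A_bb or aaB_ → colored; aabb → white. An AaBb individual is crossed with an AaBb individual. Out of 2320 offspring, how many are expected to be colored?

Cross: AaBb × AaBb — consider each gene separately:
A gene: Aa × Aa → 1 AA, 2 Aa, 1 aa → 3 A_ : 1 aa (out of 4)
B gene: Bb × Bb → 1 BB, 2 Bb, 1 bb → 3 B_ : 1 bb (out of 4)
Genotype classes (out of 4 × 4 = 16): A_B_ = 3×3 = 9; A_bb = 3×1 = 3; aaB_ = 1×3 = 3; aabb = 1×1 = 1
Apply the phenotype rules: A_B_ (9) + A_bb (3) + aaB_ (3) → colored; aabb (1) → white
Phenotype counts (out of 16): 15 colored, 1 white
colored: 15 out of 16 → fraction 15/16
Expected count = 15/16 × 2320 = 2175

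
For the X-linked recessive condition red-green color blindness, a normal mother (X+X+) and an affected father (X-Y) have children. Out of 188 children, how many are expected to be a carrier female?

Cross: X+X+ × X-Y
Offspring: 2 X+X-, 2 X+Y
Probability of a carrier female: 2/4 = 1/2
Expected count = 1/2 × 188 = 94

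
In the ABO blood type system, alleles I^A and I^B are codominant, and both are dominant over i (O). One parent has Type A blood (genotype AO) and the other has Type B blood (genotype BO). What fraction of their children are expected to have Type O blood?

Cross: AO × BO
Possible offspring genotypes: 1 AB, 1 AO, 1 BO, 1 OO
Blood type counts: 1 Type AB, 1 Type A, 1 Type B, 1 Type O
Probability of Type O: 1/4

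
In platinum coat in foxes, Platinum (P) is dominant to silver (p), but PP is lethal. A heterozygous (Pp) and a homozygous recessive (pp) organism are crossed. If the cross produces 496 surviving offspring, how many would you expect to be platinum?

Cross: Pp × pp
Punnett square offspring (before lethality): 2 Pp, 2 pp
No PP offspring are produced in this cross.
platinum: 2 out of 4 → fraction 1/2
Expected count = 1/2 × 496 = 248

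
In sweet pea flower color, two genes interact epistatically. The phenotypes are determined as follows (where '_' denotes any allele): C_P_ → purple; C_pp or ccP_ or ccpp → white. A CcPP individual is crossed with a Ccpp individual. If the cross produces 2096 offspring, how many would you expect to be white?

Cross: CcPP × Ccpp — consider each gene separately:
C gene: Cc × Cc → 1 CC, 2 Cc, 1 cc → 3 C_ : 1 cc (out of 4)
P gene: PP × pp → 4 Pp → 4 P_ (out of 4)
Genotype classes (out of 4 × 4 = 16): C_P_ = 3×4 = 12; ccP_ = 1×4 = 4
Apply the phenotype rules: C_P_ (12) → purple; ccP_ (4) → white
Phenotype counts (out of 16): 12 purple, 4 white
white: 4 out of 16 → fraction 1/4
Expected count = 1/4 × 2096 = 524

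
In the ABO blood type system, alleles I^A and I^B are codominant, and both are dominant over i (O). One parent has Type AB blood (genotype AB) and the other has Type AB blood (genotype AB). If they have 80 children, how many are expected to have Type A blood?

Cross: AB × AB
Possible offspring genotypes: 1 AA, 2 AB, 1 BB
Blood type counts: 1 Type A, 2 Type AB, 1 Type B
Probability of Type A: 1/4
Expected count = 1/4 × 80 = 20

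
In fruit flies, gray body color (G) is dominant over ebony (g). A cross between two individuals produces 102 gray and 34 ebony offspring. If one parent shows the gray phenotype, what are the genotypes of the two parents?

Observed offspring: 102 gray, 34 ebony
The observed ratio simplifies to 3:1. Ebony (gg) offspring appear, so each parent must contribute one g allele. The parent stated to show gray carries G, so it is Gg. The other parent is then either Gg or gg: Gg × gg would give a 1:1 split, whereas Gg × Gg gives 3:1 — matching the data. So both parents are heterozygous (Gg × Gg).
Parent genotypes: Gg × Gg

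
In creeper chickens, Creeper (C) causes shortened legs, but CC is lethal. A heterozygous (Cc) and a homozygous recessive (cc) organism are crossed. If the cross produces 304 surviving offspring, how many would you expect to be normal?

Cross: Cc × cc
Punnett square offspring (before lethality): 2 Cc, 2 cc
No CC offspring are produced in this cross.
normal: 2 out of 4 → fraction 1/2
Expected count = 1/2 × 304 = 152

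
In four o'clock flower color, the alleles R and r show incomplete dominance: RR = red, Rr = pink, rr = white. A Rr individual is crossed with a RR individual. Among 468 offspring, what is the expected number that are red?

Punnett square for Rr × RR:
Offspring genotypes: 2 RR, 2 Rr
Phenotype counts: 2 red, 2 pink
red: 2 out of 4 → fraction 1/2
Expected count = 1/2 × 468 = 234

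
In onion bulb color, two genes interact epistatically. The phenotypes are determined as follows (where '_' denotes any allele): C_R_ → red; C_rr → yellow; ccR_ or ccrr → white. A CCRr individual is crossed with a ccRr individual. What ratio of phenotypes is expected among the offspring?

Cross: CCRr × ccRr — consider each gene separately:
C gene: CC × cc → 4 Cc → 4 C_ (out of 4)
R gene: Rr × Rr → 1 RR, 2 Rr, 1 rr → 3 R_ : 1 rr (out of 4)
Genotype classes (out of 4 × 4 = 16): C_R_ = 4×3 = 12; C_rr = 4×1 = 4
Apply the phenotype rules: C_R_ (12) → red; C_rr (4) → yellow
Phenotype counts (out of 16): 12 red, 4 yellow
Ratio: 3 red : 1 yellow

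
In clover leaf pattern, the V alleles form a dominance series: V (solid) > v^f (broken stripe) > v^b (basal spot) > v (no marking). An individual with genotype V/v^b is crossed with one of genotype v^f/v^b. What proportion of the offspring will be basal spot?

Cross: V/v^b × v^f/v^b
Allele dominance: V > v^f > v^b > v
Offspring genotypes: 1 V/v^f, 1 V/v^b, 1 v^f/v^b, 1 v^b/v^b
Phenotype counts: 2 solid, 1 broken stripe, 1 basal spot
basal spot: 1 out of 4
Probability: 1/4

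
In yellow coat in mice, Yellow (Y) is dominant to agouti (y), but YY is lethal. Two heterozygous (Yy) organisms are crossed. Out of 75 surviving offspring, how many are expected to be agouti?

Cross: Yy × Yy
Punnett square offspring (before lethality): 1 YY, 2 Yy, 1 yy
The YY genotype is lethal (embryos die); surviving offspring: 2 Yy, 1 yy
agouti: 1 out of 3 → fraction 1/3
Expected count = 1/3 × 75 = 25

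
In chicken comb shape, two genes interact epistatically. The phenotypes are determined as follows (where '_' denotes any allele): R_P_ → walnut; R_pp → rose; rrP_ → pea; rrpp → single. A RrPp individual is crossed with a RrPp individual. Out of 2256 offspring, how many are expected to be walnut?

Cross: RrPp × RrPp — consider each gene separately:
R gene: Rr × Rr → 1 RR, 2 Rr, 1 rr → 3 R_ : 1 rr (out of 4)
P gene: Pp × Pp → 1 PP, 2 Pp, 1 pp → 3 P_ : 1 pp (out of 4)
Genotype classes (out of 4 × 4 = 16): R_P_ = 3×3 = 9; R_pp = 3×1 = 3; rrP_ = 1×3 = 3; rrpp = 1×1 = 1
Apply the phenotype rules: R_P_ (9) → walnut; R_pp (3) → rose; rrP_ (3) → pea; rrpp (1) → single
Phenotype counts (out of 16): 9 walnut, 3 rose, 3 pea, 1 single
walnut: 9 out of 16 → fraction 9/16
Expected count = 9/16 × 2256 = 1269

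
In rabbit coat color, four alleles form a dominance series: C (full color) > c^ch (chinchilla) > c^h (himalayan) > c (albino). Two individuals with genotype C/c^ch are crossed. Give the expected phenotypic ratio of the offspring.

Cross: C/c^ch × C/c^ch
Allele dominance: C > c^ch > c^h > c
Offspring genotypes: 1 C/C, 2 C/c^ch, 1 c^ch/c^ch
Phenotype counts: 3 full color, 1 chinchilla
Ratio: 3 full color : 1 chinchilla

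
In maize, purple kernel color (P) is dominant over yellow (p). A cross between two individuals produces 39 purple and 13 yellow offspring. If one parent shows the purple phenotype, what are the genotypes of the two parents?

Observed offspring: 39 purple, 13 yellow
The observed ratio simplifies to 3:1. Yellow (pp) offspring appear, so each parent must contribute one p allele. The parent stated to show purple carries P, so it is Pp. The other parent is then either Pp or pp: Pp × pp would give a 1:1 split, whereas Pp × Pp gives 3:1 — matching the data. So both parents are heterozygous (Pp × Pp).
Parent genotypes: Pp × Pp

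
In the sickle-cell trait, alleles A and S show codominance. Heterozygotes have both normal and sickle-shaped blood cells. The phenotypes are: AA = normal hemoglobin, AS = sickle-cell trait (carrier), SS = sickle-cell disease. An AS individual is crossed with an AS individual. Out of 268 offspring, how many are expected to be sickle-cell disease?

Punnett square for AS × AS:
Offspring genotypes: 1 AA, 2 AS, 1 SS
Phenotype counts: 1 normal hemoglobin, 2 sickle-cell trait (carrier), 1 sickle-cell disease
sickle-cell disease: 1 out of 4 → fraction 1/4
Expected count = 1/4 × 268 = 67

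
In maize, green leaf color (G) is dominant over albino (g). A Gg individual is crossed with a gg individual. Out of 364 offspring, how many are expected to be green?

Punnett square for Gg × gg:
Offspring genotypes: 2 Gg, 2 gg
green: 2, albino: 2
green: 2 out of 4 → fraction 1/2
Expected count = 1/2 × 364 = 182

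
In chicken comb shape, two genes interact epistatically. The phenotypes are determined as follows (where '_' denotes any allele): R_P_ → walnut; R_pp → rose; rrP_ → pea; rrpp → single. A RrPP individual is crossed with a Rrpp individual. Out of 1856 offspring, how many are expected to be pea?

Cross: RrPP × Rrpp — consider each gene separately:
R gene: Rr × Rr → 1 RR, 2 Rr, 1 rr → 3 R_ : 1 rr (out of 4)
P gene: PP × pp → 4 Pp → 4 P_ (out of 4)
Genotype classes (out of 4 × 4 = 16): R_P_ = 3×4 = 12; rrP_ = 1×4 = 4
Apply the phenotype rules: R_P_ (12) → walnut; rrP_ (4) → pea
Phenotype counts (out of 16): 12 walnut, 4 pea
pea: 4 out of 16 → fraction 1/4
Expected count = 1/4 × 1856 = 464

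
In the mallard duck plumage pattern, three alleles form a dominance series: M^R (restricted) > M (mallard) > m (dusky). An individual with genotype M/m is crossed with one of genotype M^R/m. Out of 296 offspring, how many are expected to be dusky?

Cross: M/m × M^R/m
Allele dominance: M^R > M > m
Offspring genotypes: 1 M^R/M, 1 M/m, 1 M^R/m, 1 m/m
Phenotype counts: 2 restricted, 1 mallard, 1 dusky
dusky: 1 out of 4 → fraction 1/4
Expected count = 1/4 × 296 = 74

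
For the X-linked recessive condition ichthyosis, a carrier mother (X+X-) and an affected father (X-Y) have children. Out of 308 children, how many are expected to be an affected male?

Cross: X+X- × X-Y
Offspring: 1 X+X-, 1 X+Y, 1 X-X-, 1 X-Y
Probability of an affected male: 1/4
Expected count = 1/4 × 308 = 77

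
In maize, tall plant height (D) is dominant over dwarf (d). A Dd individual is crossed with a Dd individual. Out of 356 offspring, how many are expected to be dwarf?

Punnett square for Dd × Dd:
Offspring genotypes: 1 DD, 2 Dd, 1 dd
tall: 3, dwarf: 1
dwarf: 1 out of 4 → fraction 1/4
Expected count = 1/4 × 356 = 89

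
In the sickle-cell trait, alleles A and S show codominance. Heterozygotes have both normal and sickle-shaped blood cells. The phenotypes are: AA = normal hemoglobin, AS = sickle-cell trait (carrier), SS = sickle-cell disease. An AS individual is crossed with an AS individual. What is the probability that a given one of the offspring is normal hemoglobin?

Punnett square for AS × AS:
Offspring genotypes: 1 AA, 2 AS, 1 SS
Phenotype counts: 1 normal hemoglobin, 2 sickle-cell trait (carrier), 1 sickle-cell disease
normal hemoglobin: 1 out of 4
Probability: 1/4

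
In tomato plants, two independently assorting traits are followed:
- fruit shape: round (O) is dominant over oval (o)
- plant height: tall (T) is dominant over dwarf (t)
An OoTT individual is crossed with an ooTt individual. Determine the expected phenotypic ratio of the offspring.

Dihybrid cross OoTT × ooTt — consider each gene separately:
fruit shape: Oo × oo → 2 Oo, 2 oo → 2 O_ : 2 oo (out of 4)
plant height: TT × Tt → 2 TT, 2 Tt → 4 T_ (out of 4)
Combine (counts out of 4 × 4 = 16): round/tall (O_T_) = 2×4 = 8; oval/tall (ooT_) = 2×4 = 8
Phenotype counts (out of 16): 8 round/tall, 8 oval/tall
Ratio: 1 round/tall : 1 oval/tall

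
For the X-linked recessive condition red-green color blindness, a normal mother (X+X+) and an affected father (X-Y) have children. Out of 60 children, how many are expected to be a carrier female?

Cross: X+X+ × X-Y
Offspring: 2 X+X-, 2 X+Y
Probability of a carrier female: 2/4 = 1/2
Expected count = 1/2 × 60 = 30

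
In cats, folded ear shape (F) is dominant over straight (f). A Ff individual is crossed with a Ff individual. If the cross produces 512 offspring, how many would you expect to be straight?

Punnett square for Ff × Ff:
Offspring genotypes: 1 FF, 2 Ff, 1 ff
folded: 3, straight: 1
straight: 1 out of 4 → fraction 1/4
Expected count = 1/4 × 512 = 128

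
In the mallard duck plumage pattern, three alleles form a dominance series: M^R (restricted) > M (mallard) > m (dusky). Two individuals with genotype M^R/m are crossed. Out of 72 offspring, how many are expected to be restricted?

Cross: M^R/m × M^R/m
Allele dominance: M^R > M > m
Offspring genotypes: 1 M^R/M^R, 2 M^R/m, 1 m/m
Phenotype counts: 3 restricted, 1 dusky
restricted: 3 out of 4 → fraction 3/4
Expected count = 3/4 × 72 = 54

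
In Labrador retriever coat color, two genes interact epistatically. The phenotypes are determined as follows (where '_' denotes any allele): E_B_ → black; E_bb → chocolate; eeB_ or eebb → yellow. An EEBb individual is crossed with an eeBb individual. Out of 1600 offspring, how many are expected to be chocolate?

Cross: EEBb × eeBb — consider each gene separately:
E gene: EE × ee → 4 Ee → 4 E_ (out of 4)
B gene: Bb × Bb → 1 BB, 2 Bb, 1 bb → 3 B_ : 1 bb (out of 4)
Genotype classes (out of 4 × 4 = 16): E_B_ = 4×3 = 12; E_bb = 4×1 = 4
Apply the phenotype rules: E_B_ (12) → black; E_bb (4) → chocolate
Phenotype counts (out of 16): 12 black, 4 chocolate
chocolate: 4 out of 16 → fraction 1/4
Expected count = 1/4 × 1600 = 400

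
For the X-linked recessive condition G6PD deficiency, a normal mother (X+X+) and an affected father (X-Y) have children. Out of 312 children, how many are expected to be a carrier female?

Cross: X+X+ × X-Y
Offspring: 2 X+X-, 2 X+Y
Probability of a carrier female: 2/4 = 1/2
Expected count = 1/2 × 312 = 156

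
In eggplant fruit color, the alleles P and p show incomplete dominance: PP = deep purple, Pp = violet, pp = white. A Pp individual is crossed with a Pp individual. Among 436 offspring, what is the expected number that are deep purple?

Punnett square for Pp × Pp:
Offspring genotypes: 1 PP, 2 Pp, 1 pp
Phenotype counts: 1 deep purple, 2 violet, 1 white
deep purple: 1 out of 4 → fraction 1/4
Expected count = 1/4 × 436 = 109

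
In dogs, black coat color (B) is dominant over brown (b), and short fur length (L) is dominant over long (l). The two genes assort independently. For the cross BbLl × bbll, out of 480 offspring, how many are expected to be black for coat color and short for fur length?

Dihybrid cross BbLl × bbll — consider each gene separately:
coat color: Bb × bb → 2 Bb, 2 bb → 2 B_ : 2 bb (out of 4)
fur length: Ll × ll → 2 Ll, 2 ll → 2 L_ : 2 ll (out of 4)
Looking for: black (B_) and short (L_)
P(black) = 2/4, P(short) = 2/4
P(both) = 2/4 × 2/4 = 4/16 = 1/4
Expected count = 1/4 × 480 = 120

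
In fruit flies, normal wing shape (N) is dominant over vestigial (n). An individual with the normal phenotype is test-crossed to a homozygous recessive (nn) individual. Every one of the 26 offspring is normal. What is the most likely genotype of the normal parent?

Test cross: ? × nn
All offspring are normal.
If the unknown parent were heterozygous (Nn), about half of 26 offspring would be vestigial; none are. The unknown parent is most likely homozygous dominant (NN).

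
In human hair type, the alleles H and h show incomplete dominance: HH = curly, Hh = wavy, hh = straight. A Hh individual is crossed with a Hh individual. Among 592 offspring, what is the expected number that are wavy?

Punnett square for Hh × Hh:
Offspring genotypes: 1 HH, 2 Hh, 1 hh
Phenotype counts: 1 curly, 2 wavy, 1 straight
wavy: 2 out of 4 → fraction 1/2
Expected count = 1/2 × 592 = 296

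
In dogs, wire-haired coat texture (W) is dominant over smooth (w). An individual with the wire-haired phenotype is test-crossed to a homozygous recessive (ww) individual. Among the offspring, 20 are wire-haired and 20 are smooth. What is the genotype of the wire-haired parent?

Test cross: ? × ww
Offspring: 20 wire-haired, 20 smooth — approximately 1:1.
A 1:1 ratio in a test cross indicates the unknown parent is heterozygous (Ww).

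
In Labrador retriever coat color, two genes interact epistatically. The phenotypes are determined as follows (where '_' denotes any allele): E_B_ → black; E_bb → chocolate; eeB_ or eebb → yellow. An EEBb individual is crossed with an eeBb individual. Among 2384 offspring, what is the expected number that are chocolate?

Cross: EEBb × eeBb — consider each gene separately:
E gene: EE × ee → 4 Ee → 4 E_ (out of 4)
B gene: Bb × Bb → 1 BB, 2 Bb, 1 bb → 3 B_ : 1 bb (out of 4)
Genotype classes (out of 4 × 4 = 16): E_B_ = 4×3 = 12; E_bb = 4×1 = 4
Apply the phenotype rules: E_B_ (12) → black; E_bb (4) → chocolate
Phenotype counts (out of 16): 12 black, 4 chocolate
chocolate: 4 out of 16 → fraction 1/4
Expected count = 1/4 × 2384 = 596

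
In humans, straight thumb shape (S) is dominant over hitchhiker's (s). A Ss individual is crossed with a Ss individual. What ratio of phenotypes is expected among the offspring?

Punnett square for Ss × Ss:
Offspring genotypes: 1 SS, 2 Ss, 1 ss
straight: 3, hitchhiker's: 1
Ratio: 3:1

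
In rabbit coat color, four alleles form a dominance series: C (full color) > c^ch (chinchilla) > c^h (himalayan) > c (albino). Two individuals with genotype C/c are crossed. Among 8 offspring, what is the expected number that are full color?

Cross: C/c × C/c
Allele dominance: C > c^ch > c^h > c
Offspring genotypes: 1 C/C, 2 C/c, 1 c/c
Phenotype counts: 3 full color, 1 albino
full color: 3 out of 4 → fraction 3/4
Expected count = 3/4 × 8 = 6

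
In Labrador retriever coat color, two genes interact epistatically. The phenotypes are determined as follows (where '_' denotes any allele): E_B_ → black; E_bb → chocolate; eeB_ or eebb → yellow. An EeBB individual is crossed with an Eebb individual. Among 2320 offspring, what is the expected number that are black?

Cross: EeBB × Eebb — consider each gene separately:
E gene: Ee × Ee → 1 EE, 2 Ee, 1 ee → 3 E_ : 1 ee (out of 4)
B gene: BB × bb → 4 Bb → 4 B_ (out of 4)
Genotype classes (out of 4 × 4 = 16): E_B_ = 3×4 = 12; eeB_ = 1×4 = 4
Apply the phenotype rules: E_B_ (12) → black; eeB_ (4) → yellow
Phenotype counts (out of 16): 12 black, 4 yellow
black: 12 out of 16 → fraction 3/4
Expected count = 3/4 × 2320 = 1740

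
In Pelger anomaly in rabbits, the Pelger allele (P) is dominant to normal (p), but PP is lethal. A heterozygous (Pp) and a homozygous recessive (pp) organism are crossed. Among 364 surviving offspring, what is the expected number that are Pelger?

Cross: Pp × pp
Punnett square offspring (before lethality): 2 Pp, 2 pp
No PP offspring are produced in this cross.
Pelger: 2 out of 4 → fraction 1/2
Expected count = 1/2 × 364 = 182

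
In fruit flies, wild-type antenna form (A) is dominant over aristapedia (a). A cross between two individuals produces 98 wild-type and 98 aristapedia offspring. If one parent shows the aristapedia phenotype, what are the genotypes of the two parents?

Observed offspring: 98 wild-type, 98 aristapedia
The observed ratio simplifies to 1:1. One parent shows aristapedia, so its genotype must be aa. A 1:1 offspring split requires the other parent to be heterozygous (Aa).
Parent genotypes: aa × Aa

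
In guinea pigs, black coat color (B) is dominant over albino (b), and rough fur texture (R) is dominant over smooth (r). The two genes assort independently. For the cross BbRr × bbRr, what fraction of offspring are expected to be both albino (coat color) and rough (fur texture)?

Dihybrid cross BbRr × bbRr — consider each gene separately:
coat color: Bb × bb → 2 Bb, 2 bb → 2 B_ : 2 bb (out of 4)
fur texture: Rr × Rr → 1 RR, 2 Rr, 1 rr → 3 R_ : 1 rr (out of 4)
Looking for: albino (bb) and rough (R_)
P(albino) = 2/4, P(rough) = 3/4
P(both) = 2/4 × 3/4 = 6/16 = 3/8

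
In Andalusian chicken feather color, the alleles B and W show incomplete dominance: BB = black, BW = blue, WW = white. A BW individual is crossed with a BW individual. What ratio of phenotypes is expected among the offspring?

Punnett square for BW × BW:
Offspring genotypes: 1 BB, 2 BW, 1 WW
Phenotype counts: 1 black, 2 blue, 1 white
Ratio: 1 black : 2 blue : 1 white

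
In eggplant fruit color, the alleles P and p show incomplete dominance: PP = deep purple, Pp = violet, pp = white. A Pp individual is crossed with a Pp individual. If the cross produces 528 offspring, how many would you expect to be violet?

Punnett square for Pp × Pp:
Offspring genotypes: 1 PP, 2 Pp, 1 pp
Phenotype counts: 1 deep purple, 2 violet, 1 white
violet: 2 out of 4 → fraction 1/2
Expected count = 1/2 × 528 = 264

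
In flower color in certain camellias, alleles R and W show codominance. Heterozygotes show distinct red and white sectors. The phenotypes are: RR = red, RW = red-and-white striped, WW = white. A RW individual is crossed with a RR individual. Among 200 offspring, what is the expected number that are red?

Punnett square for RW × RR:
Offspring genotypes: 2 RR, 2 RW
Phenotype counts: 2 red, 2 red-and-white striped
red: 2 out of 4 → fraction 1/2
Expected count = 1/2 × 200 = 100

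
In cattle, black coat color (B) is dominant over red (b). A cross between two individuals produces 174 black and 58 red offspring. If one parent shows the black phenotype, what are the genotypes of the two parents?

Observed offspring: 174 black, 58 red
The observed ratio simplifies to 3:1. Red (bb) offspring appear, so each parent must contribute one b allele. The parent stated to show black carries B, so it is Bb. The other parent is then either Bb or bb: Bb × bb would give a 1:1 split, whereas Bb × Bb gives 3:1 — matching the data. So both parents are heterozygous (Bb × Bb).
Parent genotypes: Bb × Bb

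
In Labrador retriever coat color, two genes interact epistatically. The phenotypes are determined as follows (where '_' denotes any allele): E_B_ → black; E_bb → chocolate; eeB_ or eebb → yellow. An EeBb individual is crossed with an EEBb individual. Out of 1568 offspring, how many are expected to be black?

Cross: EeBb × EEBb — consider each gene separately:
E gene: Ee × EE → 2 EE, 2 Ee → 4 E_ (out of 4)
B gene: Bb × Bb → 1 BB, 2 Bb, 1 bb → 3 B_ : 1 bb (out of 4)
Genotype classes (out of 4 × 4 = 16): E_B_ = 4×3 = 12; E_bb = 4×1 = 4
Apply the phenotype rules: E_B_ (12) → black; E_bb (4) → chocolate
Phenotype counts (out of 16): 12 black, 4 chocolate
black: 12 out of 16 → fraction 3/4
Expected count = 3/4 × 1568 = 1176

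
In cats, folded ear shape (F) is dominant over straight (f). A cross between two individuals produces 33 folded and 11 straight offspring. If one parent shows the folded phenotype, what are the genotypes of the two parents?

Observed offspring: 33 folded, 11 straight
The observed ratio simplifies to 3:1. Straight (ff) offspring appear, so each parent must contribute one f allele. The parent stated to show folded carries F, so it is Ff. The other parent is then either Ff or ff: Ff × ff would give a 1:1 split, whereas Ff × Ff gives 3:1 — matching the data. So both parents are heterozygous (Ff × Ff).
Parent genotypes: Ff × Ff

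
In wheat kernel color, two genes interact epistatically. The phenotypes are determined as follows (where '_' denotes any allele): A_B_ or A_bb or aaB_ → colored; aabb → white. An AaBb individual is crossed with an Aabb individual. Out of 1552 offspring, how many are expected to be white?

Cross: AaBb × Aabb — consider each gene separately:
A gene: Aa × Aa → 1 AA, 2 Aa, 1 aa → 3 A_ : 1 aa (out of 4)
B gene: Bb × bb → 2 Bb, 2 bb → 2 B_ : 2 bb (out of 4)
Genotype classes (out of 4 × 4 = 16): A_B_ = 3×2 = 6; A_bb = 3×2 = 6; aaB_ = 1×2 = 2; aabb = 1×2 = 2
Apply the phenotype rules: A_B_ (6) + A_bb (6) + aaB_ (2) → colored; aabb (2) → white
Phenotype counts (out of 16): 14 colored, 2 white
white: 2 out of 16 → fraction 1/8
Expected count = 1/8 × 1552 = 194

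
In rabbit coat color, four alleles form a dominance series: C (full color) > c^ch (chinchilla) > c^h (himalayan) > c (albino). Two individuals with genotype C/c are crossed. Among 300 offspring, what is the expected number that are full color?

Cross: C/c × C/c
Allele dominance: C > c^ch > c^h > c
Offspring genotypes: 1 C/C, 2 C/c, 1 c/c
Phenotype counts: 3 full color, 1 albino
full color: 3 out of 4 → fraction 3/4
Expected count = 3/4 × 300 = 225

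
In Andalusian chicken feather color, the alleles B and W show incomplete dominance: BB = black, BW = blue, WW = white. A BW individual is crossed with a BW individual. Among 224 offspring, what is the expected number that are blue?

Punnett square for BW × BW:
Offspring genotypes: 1 BB, 2 BW, 1 WW
Phenotype counts: 1 black, 2 blue, 1 white
blue: 2 out of 4 → fraction 1/2
Expected count = 1/2 × 224 = 112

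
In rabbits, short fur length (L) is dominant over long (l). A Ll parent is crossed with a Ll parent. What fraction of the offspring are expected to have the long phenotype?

Punnett square for Ll × Ll:
Offspring genotypes: 1 LL, 2 Ll, 1 ll
Total offspring: 4
Count with target: 1
Probability: 1/4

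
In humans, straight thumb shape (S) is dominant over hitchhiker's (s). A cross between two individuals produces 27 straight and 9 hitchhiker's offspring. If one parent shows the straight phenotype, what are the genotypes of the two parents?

Observed offspring: 27 straight, 9 hitchhiker's
The observed ratio simplifies to 3:1. Hitchhiker's (ss) offspring appear, so each parent must contribute one s allele. The parent stated to show straight carries S, so it is Ss. The other parent is then either Ss or ss: Ss × ss would give a 1:1 split, whereas Ss × Ss gives 3:1 — matching the data. So both parents are heterozygous (Ss × Ss).
Parent genotypes: Ss × Ss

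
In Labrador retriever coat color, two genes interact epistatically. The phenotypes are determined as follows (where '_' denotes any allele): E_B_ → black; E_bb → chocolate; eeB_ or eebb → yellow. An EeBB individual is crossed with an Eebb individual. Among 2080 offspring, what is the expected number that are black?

Cross: EeBB × Eebb — consider each gene separately:
E gene: Ee × Ee → 1 EE, 2 Ee, 1 ee → 3 E_ : 1 ee (out of 4)
B gene: BB × bb → 4 Bb → 4 B_ (out of 4)
Genotype classes (out of 4 × 4 = 16): E_B_ = 3×4 = 12; eeB_ = 1×4 = 4
Apply the phenotype rules: E_B_ (12) → black; eeB_ (4) → yellow
Phenotype counts (out of 16): 12 black, 4 yellow
black: 12 out of 16 → fraction 3/4
Expected count = 3/4 × 2080 = 1560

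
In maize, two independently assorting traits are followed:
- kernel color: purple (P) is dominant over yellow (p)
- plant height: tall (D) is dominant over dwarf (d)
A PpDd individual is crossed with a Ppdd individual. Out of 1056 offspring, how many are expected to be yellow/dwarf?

Dihybrid cross PpDd × Ppdd — consider each gene separately:
kernel color: Pp × Pp → 1 PP, 2 Pp, 1 pp → 3 P_ : 1 pp (out of 4)
plant height: Dd × dd → 2 Dd, 2 dd → 2 D_ : 2 dd (out of 4)
Combine (counts out of 4 × 4 = 16): purple/tall (P_D_) = 3×2 = 6; purple/dwarf (P_dd) = 3×2 = 6; yellow/tall (ppD_) = 1×2 = 2; yellow/dwarf (ppdd) = 1×2 = 2
Phenotype counts (out of 16): 6 purple/tall, 6 purple/dwarf, 2 yellow/tall, 2 yellow/dwarf
yellow/dwarf: 2 out of 16 → fraction 1/8
Expected count = 1/8 × 1056 = 132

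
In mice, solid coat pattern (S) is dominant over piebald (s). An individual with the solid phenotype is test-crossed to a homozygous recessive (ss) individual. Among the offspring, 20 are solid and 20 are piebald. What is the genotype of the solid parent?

Test cross: ? × ss
Offspring: 20 solid, 20 piebald — approximately 1:1.
A 1:1 ratio in a test cross indicates the unknown parent is heterozygous (Ss).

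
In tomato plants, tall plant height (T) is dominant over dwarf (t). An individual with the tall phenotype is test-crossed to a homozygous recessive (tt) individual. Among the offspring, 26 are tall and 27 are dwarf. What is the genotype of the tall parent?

Test cross: ? × tt
Offspring: 26 tall, 27 dwarf — approximately 1:1.
A 1:1 ratio in a test cross indicates the unknown parent is heterozygous (Tt).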